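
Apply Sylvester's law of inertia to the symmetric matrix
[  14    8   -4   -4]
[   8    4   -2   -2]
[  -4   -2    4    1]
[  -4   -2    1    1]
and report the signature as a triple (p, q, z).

Answer: (2, 1, 1)

Derivation:
step 0: pivot 14 → sign +
step 1: pivot -4/7 → sign −
step 2: pivot 3 → sign +
step 3: row/col 3 already zero → sign 0
signature = (2, 1, 1)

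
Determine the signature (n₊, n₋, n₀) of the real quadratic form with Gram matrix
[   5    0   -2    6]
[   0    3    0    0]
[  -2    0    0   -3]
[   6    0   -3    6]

step 0: pivot 5 → sign +
step 1: pivot 3 → sign +
step 2: pivot -4/5 → sign −
step 3: pivot -3/4 → sign −
signature = (2, 2, 0)

Answer: (2, 2, 0)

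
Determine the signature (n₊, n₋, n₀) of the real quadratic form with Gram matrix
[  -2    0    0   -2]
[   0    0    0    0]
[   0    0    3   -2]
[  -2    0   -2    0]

step 0: pivot -2 → sign −
step 1: pivot 3 → sign +
step 2: pivot 2/3 → sign +
step 3: row/col 3 already zero → sign 0
signature = (2, 1, 1)

Answer: (2, 1, 1)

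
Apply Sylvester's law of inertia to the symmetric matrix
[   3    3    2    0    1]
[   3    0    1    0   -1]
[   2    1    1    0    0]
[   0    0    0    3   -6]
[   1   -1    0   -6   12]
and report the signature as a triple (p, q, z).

step 0: pivot 3 → sign +
step 1: pivot -3 → sign −
step 2: pivot 3 → sign +
step 3: pivot 1 → sign +
step 4: row/col 4 already zero → sign 0
signature = (3, 1, 1)

Answer: (3, 1, 1)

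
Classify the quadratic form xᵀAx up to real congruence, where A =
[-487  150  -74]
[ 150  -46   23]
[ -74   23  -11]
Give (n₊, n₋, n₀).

step 0: pivot -487 → sign −
step 1: pivot 98/487 → sign +
step 2: pivot 3/98 → sign +
signature = (2, 1, 0)

Answer: (2, 1, 0)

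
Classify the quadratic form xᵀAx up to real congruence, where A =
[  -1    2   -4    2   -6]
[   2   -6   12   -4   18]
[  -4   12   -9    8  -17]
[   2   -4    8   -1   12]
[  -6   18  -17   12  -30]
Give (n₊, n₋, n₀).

Answer: (2, 3, 0)

Derivation:
step 0: pivot -1 → sign −
step 1: pivot -2 → sign −
step 2: pivot 15 → sign +
step 3: pivot 3 → sign +
step 4: pivot -1/15 → sign −
signature = (2, 3, 0)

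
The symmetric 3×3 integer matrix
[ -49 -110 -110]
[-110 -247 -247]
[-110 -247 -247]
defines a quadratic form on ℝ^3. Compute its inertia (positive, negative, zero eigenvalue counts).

step 0: pivot -49 → sign −
step 1: pivot -3/49 → sign −
step 2: row/col 2 already zero → sign 0
signature = (0, 2, 1)

Answer: (0, 2, 1)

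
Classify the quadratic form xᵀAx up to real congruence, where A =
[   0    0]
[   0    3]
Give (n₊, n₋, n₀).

step 0: pivot 3 → sign +
step 1: row/col 1 already zero → sign 0
signature = (1, 0, 1)

Answer: (1, 0, 1)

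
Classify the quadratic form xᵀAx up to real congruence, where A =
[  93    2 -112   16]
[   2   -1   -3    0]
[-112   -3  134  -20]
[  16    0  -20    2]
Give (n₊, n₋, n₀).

Answer: (1, 3, 0)

Derivation:
step 0: pivot 93 → sign +
step 1: pivot -97/93 → sign −
step 2: pivot -53/97 → sign −
step 3: pivot -6/53 → sign −
signature = (1, 3, 0)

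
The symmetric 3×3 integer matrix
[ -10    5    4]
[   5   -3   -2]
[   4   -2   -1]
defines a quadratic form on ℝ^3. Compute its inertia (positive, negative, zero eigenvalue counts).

Answer: (1, 2, 0)

Derivation:
step 0: pivot -10 → sign −
step 1: pivot -1/2 → sign −
step 2: pivot 3/5 → sign +
signature = (1, 2, 0)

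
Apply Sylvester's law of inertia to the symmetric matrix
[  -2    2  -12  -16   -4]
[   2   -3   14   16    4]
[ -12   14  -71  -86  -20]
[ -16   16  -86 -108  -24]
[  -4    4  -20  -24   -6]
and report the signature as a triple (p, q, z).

step 0: pivot -2 → sign −
step 1: pivot -1 → sign −
step 2: pivot 5 → sign +
step 3: pivot -6/5 → sign −
step 4: row/col 4 already zero → sign 0
signature = (1, 3, 1)

Answer: (1, 3, 1)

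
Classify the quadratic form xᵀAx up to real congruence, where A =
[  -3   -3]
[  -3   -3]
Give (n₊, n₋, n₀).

step 0: pivot -3 → sign −
step 1: row/col 1 already zero → sign 0
signature = (0, 1, 1)

Answer: (0, 1, 1)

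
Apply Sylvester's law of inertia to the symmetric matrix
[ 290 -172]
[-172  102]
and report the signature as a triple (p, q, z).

Answer: (1, 1, 0)

Derivation:
step 0: pivot 290 → sign +
step 1: pivot -2/145 → sign −
signature = (1, 1, 0)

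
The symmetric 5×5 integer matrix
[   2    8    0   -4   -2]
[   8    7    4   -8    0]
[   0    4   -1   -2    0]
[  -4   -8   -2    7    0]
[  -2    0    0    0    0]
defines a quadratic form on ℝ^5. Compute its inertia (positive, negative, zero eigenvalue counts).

Answer: (2, 3, 0)

Derivation:
step 0: pivot 2 → sign +
step 1: pivot -25 → sign −
step 2: pivot -9/25 → sign −
step 3: pivot 3 → sign +
step 4: pivot -2/9 → sign −
signature = (2, 3, 0)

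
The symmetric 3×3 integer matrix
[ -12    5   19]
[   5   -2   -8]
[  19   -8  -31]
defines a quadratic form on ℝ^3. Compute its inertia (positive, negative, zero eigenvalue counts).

Answer: (1, 2, 0)

Derivation:
step 0: pivot -12 → sign −
step 1: pivot 1/12 → sign +
step 2: pivot -1 → sign −
signature = (1, 2, 0)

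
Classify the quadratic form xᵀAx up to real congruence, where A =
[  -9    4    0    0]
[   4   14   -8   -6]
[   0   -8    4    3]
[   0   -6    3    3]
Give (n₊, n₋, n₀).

Answer: (2, 2, 0)

Derivation:
step 0: pivot -9 → sign −
step 1: pivot 142/9 → sign +
step 2: pivot -4/71 → sign −
step 3: pivot 3/4 → sign +
signature = (2, 2, 0)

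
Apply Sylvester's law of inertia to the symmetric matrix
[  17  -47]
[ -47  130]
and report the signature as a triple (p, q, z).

Answer: (2, 0, 0)

Derivation:
step 0: pivot 17 → sign +
step 1: pivot 1/17 → sign +
signature = (2, 0, 0)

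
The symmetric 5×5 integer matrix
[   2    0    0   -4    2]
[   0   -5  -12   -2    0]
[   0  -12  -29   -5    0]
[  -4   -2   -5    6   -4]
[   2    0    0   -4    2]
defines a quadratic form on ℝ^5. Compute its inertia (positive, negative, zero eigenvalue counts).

Answer: (1, 3, 1)

Derivation:
step 0: pivot 2 → sign +
step 1: pivot -5 → sign −
step 2: pivot -1/5 → sign −
step 3: pivot -1 → sign −
step 4: row/col 4 already zero → sign 0
signature = (1, 3, 1)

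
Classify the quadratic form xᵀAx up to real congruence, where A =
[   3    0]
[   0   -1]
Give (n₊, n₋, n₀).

step 0: pivot 3 → sign +
step 1: pivot -1 → sign −
signature = (1, 1, 0)

Answer: (1, 1, 0)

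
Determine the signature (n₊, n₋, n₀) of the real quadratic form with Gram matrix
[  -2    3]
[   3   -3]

step 0: pivot -2 → sign −
step 1: pivot 3/2 → sign +
signature = (1, 1, 0)

Answer: (1, 1, 0)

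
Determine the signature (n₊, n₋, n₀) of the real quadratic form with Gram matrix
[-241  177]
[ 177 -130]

Answer: (0, 2, 0)

Derivation:
step 0: pivot -241 → sign −
step 1: pivot -1/241 → sign −
signature = (0, 2, 0)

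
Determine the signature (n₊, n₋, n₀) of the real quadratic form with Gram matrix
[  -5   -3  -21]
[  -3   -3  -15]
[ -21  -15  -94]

step 0: pivot -5 → sign −
step 1: pivot -6/5 → sign −
step 2: pivot -1 → sign −
signature = (0, 3, 0)

Answer: (0, 3, 0)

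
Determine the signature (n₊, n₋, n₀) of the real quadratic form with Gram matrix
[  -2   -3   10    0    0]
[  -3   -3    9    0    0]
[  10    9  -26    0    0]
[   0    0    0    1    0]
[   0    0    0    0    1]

Answer: (3, 1, 1)

Derivation:
step 0: pivot -2 → sign −
step 1: pivot 3/2 → sign +
step 2: pivot 1 → sign +
step 3: pivot 1 → sign +
step 4: row/col 4 already zero → sign 0
signature = (3, 1, 1)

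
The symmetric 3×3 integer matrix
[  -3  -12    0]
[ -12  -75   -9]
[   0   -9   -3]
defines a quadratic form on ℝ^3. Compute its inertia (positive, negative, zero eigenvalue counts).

Answer: (0, 2, 1)

Derivation:
step 0: pivot -3 → sign −
step 1: pivot -27 → sign −
step 2: row/col 2 already zero → sign 0
signature = (0, 2, 1)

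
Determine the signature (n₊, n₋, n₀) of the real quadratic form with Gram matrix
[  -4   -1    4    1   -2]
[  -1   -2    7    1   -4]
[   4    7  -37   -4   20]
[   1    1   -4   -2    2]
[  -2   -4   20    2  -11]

Answer: (0, 5, 0)

Derivation:
step 0: pivot -4 → sign −
step 1: pivot -7/4 → sign −
step 2: pivot -87/7 → sign −
step 3: pivot -41/29 → sign −
step 4: pivot -3/41 → sign −
signature = (0, 5, 0)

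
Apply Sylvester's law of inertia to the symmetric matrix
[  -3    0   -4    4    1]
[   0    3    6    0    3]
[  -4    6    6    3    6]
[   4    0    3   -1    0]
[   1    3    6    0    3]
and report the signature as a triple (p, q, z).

step 0: pivot -3 → sign −
step 1: pivot 3 → sign +
step 2: pivot -2/3 → sign −
step 3: pivot 25/2 → sign +
step 4: pivot 3/25 → sign +
signature = (3, 2, 0)

Answer: (3, 2, 0)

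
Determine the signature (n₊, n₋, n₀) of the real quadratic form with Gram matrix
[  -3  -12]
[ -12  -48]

step 0: pivot -3 → sign −
step 1: row/col 1 already zero → sign 0
signature = (0, 1, 1)

Answer: (0, 1, 1)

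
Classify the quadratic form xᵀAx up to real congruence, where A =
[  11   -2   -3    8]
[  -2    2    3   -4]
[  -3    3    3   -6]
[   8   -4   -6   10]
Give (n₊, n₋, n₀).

Answer: (3, 1, 0)

Derivation:
step 0: pivot 11 → sign +
step 1: pivot 18/11 → sign +
step 2: pivot -3/2 → sign −
step 3: pivot 2/9 → sign +
signature = (3, 1, 0)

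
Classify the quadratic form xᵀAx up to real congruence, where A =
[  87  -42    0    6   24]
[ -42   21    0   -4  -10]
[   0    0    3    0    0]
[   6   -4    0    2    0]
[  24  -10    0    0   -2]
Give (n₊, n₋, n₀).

Answer: (3, 2, 0)

Derivation:
step 0: pivot 87 → sign +
step 1: pivot 21/29 → sign +
step 2: pivot 3 → sign +
step 3: pivot -2/21 → sign −
step 4: pivot -6 → sign −
signature = (3, 2, 0)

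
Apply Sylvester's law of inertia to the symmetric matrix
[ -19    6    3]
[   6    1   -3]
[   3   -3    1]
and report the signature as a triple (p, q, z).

Answer: (2, 1, 0)

Derivation:
step 0: pivot -19 → sign −
step 1: pivot 55/19 → sign +
step 2: pivot 1/55 → sign +
signature = (2, 1, 0)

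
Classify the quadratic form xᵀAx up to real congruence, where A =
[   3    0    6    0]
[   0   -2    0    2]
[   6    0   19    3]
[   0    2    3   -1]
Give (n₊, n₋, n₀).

Answer: (2, 2, 0)

Derivation:
step 0: pivot 3 → sign +
step 1: pivot -2 → sign −
step 2: pivot 7 → sign +
step 3: pivot -2/7 → sign −
signature = (2, 2, 0)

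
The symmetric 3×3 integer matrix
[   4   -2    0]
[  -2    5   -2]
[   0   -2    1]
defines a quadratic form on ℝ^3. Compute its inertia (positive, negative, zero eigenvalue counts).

step 0: pivot 4 → sign +
step 1: pivot 4 → sign +
step 2: row/col 2 already zero → sign 0
signature = (2, 0, 1)

Answer: (2, 0, 1)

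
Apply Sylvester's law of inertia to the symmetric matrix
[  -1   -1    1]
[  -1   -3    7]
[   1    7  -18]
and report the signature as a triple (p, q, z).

Answer: (1, 2, 0)

Derivation:
step 0: pivot -1 → sign −
step 1: pivot -2 → sign −
step 2: pivot 1 → sign +
signature = (1, 2, 0)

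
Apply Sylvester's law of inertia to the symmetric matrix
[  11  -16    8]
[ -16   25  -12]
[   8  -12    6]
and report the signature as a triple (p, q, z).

Answer: (3, 0, 0)

Derivation:
step 0: pivot 11 → sign +
step 1: pivot 19/11 → sign +
step 2: pivot 2/19 → sign +
signature = (3, 0, 0)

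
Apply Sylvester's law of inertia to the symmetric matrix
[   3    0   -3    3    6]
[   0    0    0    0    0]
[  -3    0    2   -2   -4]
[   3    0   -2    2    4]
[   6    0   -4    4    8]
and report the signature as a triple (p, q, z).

step 0: pivot 3 → sign +
step 1: pivot -1 → sign −
step 2: row/col 2 already zero → sign 0
step 3: row/col 3 already zero → sign 0
step 4: row/col 4 already zero → sign 0
signature = (1, 1, 3)

Answer: (1, 1, 3)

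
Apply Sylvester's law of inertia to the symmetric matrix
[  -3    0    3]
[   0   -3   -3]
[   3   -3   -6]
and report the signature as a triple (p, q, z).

Answer: (0, 2, 1)

Derivation:
step 0: pivot -3 → sign −
step 1: pivot -3 → sign −
step 2: row/col 2 already zero → sign 0
signature = (0, 2, 1)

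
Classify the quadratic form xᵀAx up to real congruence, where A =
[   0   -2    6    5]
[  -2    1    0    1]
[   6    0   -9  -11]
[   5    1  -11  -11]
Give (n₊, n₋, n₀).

step 0: pivot 1 → sign +
step 1: pivot -4 → sign −
step 2: pivot 1/4 → sign +
step 3: pivot -1 → sign −
signature = (2, 2, 0)

Answer: (2, 2, 0)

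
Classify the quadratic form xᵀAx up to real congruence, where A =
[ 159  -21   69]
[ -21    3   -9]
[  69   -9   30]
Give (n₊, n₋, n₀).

step 0: pivot 159 → sign +
step 1: pivot 12/53 → sign +
step 2: row/col 2 already zero → sign 0
signature = (2, 0, 1)

Answer: (2, 0, 1)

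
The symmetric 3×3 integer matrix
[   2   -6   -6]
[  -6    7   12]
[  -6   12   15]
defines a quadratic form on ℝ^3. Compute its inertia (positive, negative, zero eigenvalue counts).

Answer: (2, 1, 0)

Derivation:
step 0: pivot 2 → sign +
step 1: pivot -11 → sign −
step 2: pivot 3/11 → sign +
signature = (2, 1, 0)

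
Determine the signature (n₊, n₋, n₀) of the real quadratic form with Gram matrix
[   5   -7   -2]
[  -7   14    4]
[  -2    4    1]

step 0: pivot 5 → sign +
step 1: pivot 21/5 → sign +
step 2: pivot -1/7 → sign −
signature = (2, 1, 0)

Answer: (2, 1, 0)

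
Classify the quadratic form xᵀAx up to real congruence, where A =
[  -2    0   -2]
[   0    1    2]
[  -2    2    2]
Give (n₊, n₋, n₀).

step 0: pivot -2 → sign −
step 1: pivot 1 → sign +
step 2: row/col 2 already zero → sign 0
signature = (1, 1, 1)

Answer: (1, 1, 1)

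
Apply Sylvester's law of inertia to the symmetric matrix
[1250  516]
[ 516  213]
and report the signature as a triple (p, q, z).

step 0: pivot 1250 → sign +
step 1: pivot -3/625 → sign −
signature = (1, 1, 0)

Answer: (1, 1, 0)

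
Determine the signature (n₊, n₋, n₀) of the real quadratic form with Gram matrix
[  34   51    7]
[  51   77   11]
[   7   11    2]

Answer: (3, 0, 0)

Derivation:
step 0: pivot 34 → sign +
step 1: pivot 1/2 → sign +
step 2: pivot 1/17 → sign +
signature = (3, 0, 0)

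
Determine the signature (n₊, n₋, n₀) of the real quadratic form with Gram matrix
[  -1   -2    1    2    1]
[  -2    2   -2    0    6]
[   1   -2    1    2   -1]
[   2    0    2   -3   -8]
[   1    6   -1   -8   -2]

Answer: (3, 2, 0)

Derivation:
step 0: pivot -1 → sign −
step 1: pivot 6 → sign +
step 2: pivot -2/3 → sign −
step 3: pivot 1 → sign +
step 4: pivot 3 → sign +
signature = (3, 2, 0)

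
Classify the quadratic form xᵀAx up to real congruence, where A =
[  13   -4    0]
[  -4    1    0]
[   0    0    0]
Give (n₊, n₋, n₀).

step 0: pivot 13 → sign +
step 1: pivot -3/13 → sign −
step 2: row/col 2 already zero → sign 0
signature = (1, 1, 1)

Answer: (1, 1, 1)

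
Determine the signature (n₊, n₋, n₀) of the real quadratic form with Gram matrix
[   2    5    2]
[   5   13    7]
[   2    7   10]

Answer: (2, 0, 1)

Derivation:
step 0: pivot 2 → sign +
step 1: pivot 1/2 → sign +
step 2: row/col 2 already zero → sign 0
signature = (2, 0, 1)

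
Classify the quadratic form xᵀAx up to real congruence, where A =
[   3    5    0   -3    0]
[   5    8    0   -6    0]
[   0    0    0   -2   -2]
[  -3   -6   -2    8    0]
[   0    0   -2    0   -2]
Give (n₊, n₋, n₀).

step 0: pivot 3 → sign +
step 1: pivot -1/3 → sign −
step 2: pivot 8 → sign +
step 3: pivot -1/2 → sign −
step 4: pivot 6 → sign +
signature = (3, 2, 0)

Answer: (3, 2, 0)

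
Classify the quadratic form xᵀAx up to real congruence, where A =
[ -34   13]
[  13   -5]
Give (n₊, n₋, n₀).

Answer: (0, 2, 0)

Derivation:
step 0: pivot -34 → sign −
step 1: pivot -1/34 → sign −
signature = (0, 2, 0)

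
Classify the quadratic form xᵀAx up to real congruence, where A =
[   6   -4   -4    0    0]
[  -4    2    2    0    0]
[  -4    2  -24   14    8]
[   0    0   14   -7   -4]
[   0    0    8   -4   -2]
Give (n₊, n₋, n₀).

Answer: (3, 2, 0)

Derivation:
step 0: pivot 6 → sign +
step 1: pivot -2/3 → sign −
step 2: pivot -26 → sign −
step 3: pivot 7/13 → sign +
step 4: pivot 2/7 → sign +
signature = (3, 2, 0)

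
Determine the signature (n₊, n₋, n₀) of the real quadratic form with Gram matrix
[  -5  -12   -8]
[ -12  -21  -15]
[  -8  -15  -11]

step 0: pivot -5 → sign −
step 1: pivot 39/5 → sign +
step 2: pivot -6/13 → sign −
signature = (1, 2, 0)

Answer: (1, 2, 0)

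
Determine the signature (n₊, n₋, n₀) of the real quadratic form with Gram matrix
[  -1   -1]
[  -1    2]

Answer: (1, 1, 0)

Derivation:
step 0: pivot -1 → sign −
step 1: pivot 3 → sign +
signature = (1, 1, 0)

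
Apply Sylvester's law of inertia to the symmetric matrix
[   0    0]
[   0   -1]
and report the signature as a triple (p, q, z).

Answer: (0, 1, 1)

Derivation:
step 0: pivot -1 → sign −
step 1: row/col 1 already zero → sign 0
signature = (0, 1, 1)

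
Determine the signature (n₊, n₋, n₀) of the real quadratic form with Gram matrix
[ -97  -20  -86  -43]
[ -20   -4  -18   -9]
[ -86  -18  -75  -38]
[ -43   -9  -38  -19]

step 0: pivot -97 → sign −
step 1: pivot 12/97 → sign +
step 2: pivot 2/3 → sign +
step 3: pivot -1/8 → sign −
signature = (2, 2, 0)

Answer: (2, 2, 0)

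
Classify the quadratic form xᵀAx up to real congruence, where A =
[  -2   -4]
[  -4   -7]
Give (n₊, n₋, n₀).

Answer: (1, 1, 0)

Derivation:
step 0: pivot -2 → sign −
step 1: pivot 1 → sign +
signature = (1, 1, 0)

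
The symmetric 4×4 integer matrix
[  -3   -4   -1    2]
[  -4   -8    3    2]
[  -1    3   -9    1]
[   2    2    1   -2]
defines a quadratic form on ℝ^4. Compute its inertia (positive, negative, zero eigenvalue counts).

Answer: (0, 4, 0)

Derivation:
step 0: pivot -3 → sign −
step 1: pivot -8/3 → sign −
step 2: pivot -13/8 → sign −
step 3: pivot -2/13 → sign −
signature = (0, 4, 0)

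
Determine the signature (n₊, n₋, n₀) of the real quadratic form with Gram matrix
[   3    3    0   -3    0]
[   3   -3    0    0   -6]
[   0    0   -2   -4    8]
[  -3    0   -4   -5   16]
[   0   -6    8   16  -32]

Answer: (2, 2, 1)

Derivation:
step 0: pivot 3 → sign +
step 1: pivot -6 → sign −
step 2: pivot -2 → sign −
step 3: pivot 3/2 → sign +
step 4: row/col 4 already zero → sign 0
signature = (2, 2, 1)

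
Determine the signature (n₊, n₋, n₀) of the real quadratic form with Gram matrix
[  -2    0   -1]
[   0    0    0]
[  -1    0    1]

step 0: pivot -2 → sign −
step 1: pivot 3/2 → sign +
step 2: row/col 2 already zero → sign 0
signature = (1, 1, 1)

Answer: (1, 1, 1)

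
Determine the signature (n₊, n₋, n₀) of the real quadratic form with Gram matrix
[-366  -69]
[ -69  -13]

Answer: (1, 1, 0)

Derivation:
step 0: pivot -366 → sign −
step 1: pivot 1/122 → sign +
signature = (1, 1, 0)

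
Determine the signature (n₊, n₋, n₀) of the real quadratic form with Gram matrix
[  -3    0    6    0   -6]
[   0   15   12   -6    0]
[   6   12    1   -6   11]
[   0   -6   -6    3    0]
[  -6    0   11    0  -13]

step 0: pivot -3 → sign −
step 1: pivot 15 → sign +
step 2: pivot 17/5 → sign +
step 3: pivot 3/17 → sign +
step 4: pivot -2 → sign −
signature = (3, 2, 0)

Answer: (3, 2, 0)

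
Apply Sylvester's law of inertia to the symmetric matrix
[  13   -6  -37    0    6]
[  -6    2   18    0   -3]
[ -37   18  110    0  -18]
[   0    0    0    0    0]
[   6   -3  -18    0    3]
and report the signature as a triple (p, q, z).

step 0: pivot 13 → sign +
step 1: pivot -10/13 → sign −
step 2: pivot 29/5 → sign +
step 3: pivot 3/58 → sign +
step 4: row/col 4 already zero → sign 0
signature = (3, 1, 1)

Answer: (3, 1, 1)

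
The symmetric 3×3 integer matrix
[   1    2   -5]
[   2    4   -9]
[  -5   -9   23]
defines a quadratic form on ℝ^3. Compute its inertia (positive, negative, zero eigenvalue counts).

step 0: pivot 1 → sign +
step 1: pivot -2 → sign −
step 2: pivot 1/2 → sign +
signature = (2, 1, 0)

Answer: (2, 1, 0)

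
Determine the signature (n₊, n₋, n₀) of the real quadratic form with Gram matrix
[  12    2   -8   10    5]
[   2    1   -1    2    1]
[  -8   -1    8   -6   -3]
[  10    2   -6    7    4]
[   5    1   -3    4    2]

step 0: pivot 12 → sign +
step 1: pivot 2/3 → sign +
step 2: pivot 5/2 → sign +
step 3: pivot -8/5 → sign −
step 4: pivot -3/32 → sign −
signature = (3, 2, 0)

Answer: (3, 2, 0)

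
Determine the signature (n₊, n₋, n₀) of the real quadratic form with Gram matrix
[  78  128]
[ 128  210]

Answer: (1, 1, 0)

Derivation:
step 0: pivot 78 → sign +
step 1: pivot -2/39 → sign −
signature = (1, 1, 0)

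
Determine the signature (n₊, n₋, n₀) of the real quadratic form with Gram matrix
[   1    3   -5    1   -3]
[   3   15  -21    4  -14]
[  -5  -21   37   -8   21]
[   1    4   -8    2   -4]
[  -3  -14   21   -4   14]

Answer: (5, 0, 0)

Derivation:
step 0: pivot 1 → sign +
step 1: pivot 6 → sign +
step 2: pivot 6 → sign +
step 3: pivot 1/6 → sign +
step 4: pivot 1/2 → sign +
signature = (5, 0, 0)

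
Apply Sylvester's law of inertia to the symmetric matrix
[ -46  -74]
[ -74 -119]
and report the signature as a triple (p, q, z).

Answer: (1, 1, 0)

Derivation:
step 0: pivot -46 → sign −
step 1: pivot 1/23 → sign +
signature = (1, 1, 0)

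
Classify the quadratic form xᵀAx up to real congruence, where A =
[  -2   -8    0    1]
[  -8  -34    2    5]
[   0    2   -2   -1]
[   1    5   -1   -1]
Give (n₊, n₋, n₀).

Answer: (0, 2, 2)

Derivation:
step 0: pivot -2 → sign −
step 1: pivot -2 → sign −
step 2: row/col 2 already zero → sign 0
step 3: row/col 3 already zero → sign 0
signature = (0, 2, 2)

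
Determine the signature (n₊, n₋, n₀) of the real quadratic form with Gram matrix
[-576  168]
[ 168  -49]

Answer: (0, 1, 1)

Derivation:
step 0: pivot -576 → sign −
step 1: row/col 1 already zero → sign 0
signature = (0, 1, 1)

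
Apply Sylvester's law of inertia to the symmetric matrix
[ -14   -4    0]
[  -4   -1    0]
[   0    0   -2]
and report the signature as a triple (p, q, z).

Answer: (1, 2, 0)

Derivation:
step 0: pivot -14 → sign −
step 1: pivot 1/7 → sign +
step 2: pivot -2 → sign −
signature = (1, 2, 0)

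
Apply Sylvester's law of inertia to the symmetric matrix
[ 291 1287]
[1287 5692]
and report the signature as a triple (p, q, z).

step 0: pivot 291 → sign +
step 1: pivot 1/97 → sign +
signature = (2, 0, 0)

Answer: (2, 0, 0)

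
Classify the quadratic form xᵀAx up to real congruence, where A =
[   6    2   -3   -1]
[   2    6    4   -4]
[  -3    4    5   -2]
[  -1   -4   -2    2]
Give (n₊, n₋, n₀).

step 0: pivot 6 → sign +
step 1: pivot 16/3 → sign +
step 2: pivot -19/16 → sign −
step 3: pivot 1/19 → sign +
signature = (3, 1, 0)

Answer: (3, 1, 0)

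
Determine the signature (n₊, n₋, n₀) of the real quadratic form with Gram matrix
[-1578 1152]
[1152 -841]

Answer: (1, 1, 0)

Derivation:
step 0: pivot -1578 → sign −
step 1: pivot 1/263 → sign +
signature = (1, 1, 0)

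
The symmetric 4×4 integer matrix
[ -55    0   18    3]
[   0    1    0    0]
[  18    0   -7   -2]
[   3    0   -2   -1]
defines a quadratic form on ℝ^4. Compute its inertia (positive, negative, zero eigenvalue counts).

Answer: (2, 2, 0)

Derivation:
step 0: pivot -55 → sign −
step 1: pivot 1 → sign +
step 2: pivot -61/55 → sign −
step 3: pivot 6/61 → sign +
signature = (2, 2, 0)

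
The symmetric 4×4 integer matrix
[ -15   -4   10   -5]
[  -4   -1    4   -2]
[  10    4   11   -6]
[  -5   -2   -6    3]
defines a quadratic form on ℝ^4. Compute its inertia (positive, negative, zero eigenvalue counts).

step 0: pivot -15 → sign −
step 1: pivot 1/15 → sign +
step 2: pivot -9 → sign −
step 3: pivot -2/9 → sign −
signature = (1, 3, 0)

Answer: (1, 3, 0)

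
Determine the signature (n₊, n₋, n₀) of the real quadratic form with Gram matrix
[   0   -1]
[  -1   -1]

step 0: pivot -1 → sign −
step 1: pivot 1 → sign +
signature = (1, 1, 0)

Answer: (1, 1, 0)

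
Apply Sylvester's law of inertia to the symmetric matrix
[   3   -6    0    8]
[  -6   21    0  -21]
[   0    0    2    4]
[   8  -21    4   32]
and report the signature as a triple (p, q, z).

Answer: (3, 1, 0)

Derivation:
step 0: pivot 3 → sign +
step 1: pivot 9 → sign +
step 2: pivot 2 → sign +
step 3: pivot -1/9 → sign −
signature = (3, 1, 0)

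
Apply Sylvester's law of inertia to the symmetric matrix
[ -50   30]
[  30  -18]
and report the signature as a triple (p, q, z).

Answer: (0, 1, 1)

Derivation:
step 0: pivot -50 → sign −
step 1: row/col 1 already zero → sign 0
signature = (0, 1, 1)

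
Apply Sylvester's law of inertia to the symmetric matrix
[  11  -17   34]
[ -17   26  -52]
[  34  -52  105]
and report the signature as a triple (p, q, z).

step 0: pivot 11 → sign +
step 1: pivot -3/11 → sign −
step 2: pivot 1 → sign +
signature = (2, 1, 0)

Answer: (2, 1, 0)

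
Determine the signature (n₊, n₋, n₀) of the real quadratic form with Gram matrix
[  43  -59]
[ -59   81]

step 0: pivot 43 → sign +
step 1: pivot 2/43 → sign +
signature = (2, 0, 0)

Answer: (2, 0, 0)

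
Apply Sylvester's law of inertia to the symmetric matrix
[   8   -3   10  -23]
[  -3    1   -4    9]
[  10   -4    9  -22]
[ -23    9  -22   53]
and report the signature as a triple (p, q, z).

Answer: (1, 2, 1)

Derivation:
step 0: pivot 8 → sign +
step 1: pivot -1/8 → sign −
step 2: pivot -3 → sign −
step 3: row/col 3 already zero → sign 0
signature = (1, 2, 1)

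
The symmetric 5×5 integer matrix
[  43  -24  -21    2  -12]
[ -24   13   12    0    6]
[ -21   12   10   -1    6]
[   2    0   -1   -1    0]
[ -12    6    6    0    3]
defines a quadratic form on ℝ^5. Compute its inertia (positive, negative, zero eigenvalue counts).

step 0: pivot 43 → sign +
step 1: pivot -17/43 → sign −
step 2: pivot -1/17 → sign −
step 3: pivot 12 → sign +
step 4: row/col 4 already zero → sign 0
signature = (2, 2, 1)

Answer: (2, 2, 1)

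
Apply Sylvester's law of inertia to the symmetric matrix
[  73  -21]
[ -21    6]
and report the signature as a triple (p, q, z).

step 0: pivot 73 → sign +
step 1: pivot -3/73 → sign −
signature = (1, 1, 0)

Answer: (1, 1, 0)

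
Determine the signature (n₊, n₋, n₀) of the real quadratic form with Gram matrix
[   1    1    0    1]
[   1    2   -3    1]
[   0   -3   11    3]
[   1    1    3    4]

step 0: pivot 1 → sign +
step 1: pivot 1 → sign +
step 2: pivot 2 → sign +
step 3: pivot -3/2 → sign −
signature = (3, 1, 0)

Answer: (3, 1, 0)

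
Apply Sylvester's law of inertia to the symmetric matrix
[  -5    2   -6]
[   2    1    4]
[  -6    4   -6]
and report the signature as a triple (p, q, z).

Answer: (1, 2, 0)

Derivation:
step 0: pivot -5 → sign −
step 1: pivot 9/5 → sign +
step 2: pivot -2/9 → sign −
signature = (1, 2, 0)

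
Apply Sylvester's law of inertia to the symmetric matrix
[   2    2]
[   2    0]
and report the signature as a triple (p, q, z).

step 0: pivot 2 → sign +
step 1: pivot -2 → sign −
signature = (1, 1, 0)

Answer: (1, 1, 0)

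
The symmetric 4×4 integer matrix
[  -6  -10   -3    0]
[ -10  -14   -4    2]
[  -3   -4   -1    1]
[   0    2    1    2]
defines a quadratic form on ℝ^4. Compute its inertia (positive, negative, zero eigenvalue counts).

step 0: pivot -6 → sign −
step 1: pivot 8/3 → sign +
step 2: pivot 1/8 → sign +
step 3: row/col 3 already zero → sign 0
signature = (2, 1, 1)

Answer: (2, 1, 1)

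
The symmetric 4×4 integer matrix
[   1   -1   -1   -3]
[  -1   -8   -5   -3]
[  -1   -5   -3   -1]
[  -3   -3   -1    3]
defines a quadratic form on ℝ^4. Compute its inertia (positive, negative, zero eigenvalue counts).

Answer: (1, 2, 1)

Derivation:
step 0: pivot 1 → sign +
step 1: pivot -9 → sign −
step 2: pivot -2 → sign −
step 3: row/col 3 already zero → sign 0
signature = (1, 2, 1)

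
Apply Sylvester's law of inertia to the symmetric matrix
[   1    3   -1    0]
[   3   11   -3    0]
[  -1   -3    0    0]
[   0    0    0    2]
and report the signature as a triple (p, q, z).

step 0: pivot 1 → sign +
step 1: pivot 2 → sign +
step 2: pivot -1 → sign −
step 3: pivot 2 → sign +
signature = (3, 1, 0)

Answer: (3, 1, 0)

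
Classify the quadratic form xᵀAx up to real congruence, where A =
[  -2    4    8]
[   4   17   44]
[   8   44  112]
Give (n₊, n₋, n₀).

Answer: (1, 1, 1)

Derivation:
step 0: pivot -2 → sign −
step 1: pivot 25 → sign +
step 2: row/col 2 already zero → sign 0
signature = (1, 1, 1)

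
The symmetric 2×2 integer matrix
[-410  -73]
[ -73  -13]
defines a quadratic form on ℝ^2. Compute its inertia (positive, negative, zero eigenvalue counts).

step 0: pivot -410 → sign −
step 1: pivot -1/410 → sign −
signature = (0, 2, 0)

Answer: (0, 2, 0)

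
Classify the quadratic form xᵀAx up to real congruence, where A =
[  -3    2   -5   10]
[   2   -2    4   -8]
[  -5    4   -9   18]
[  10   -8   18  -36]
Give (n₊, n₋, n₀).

Answer: (0, 2, 2)

Derivation:
step 0: pivot -3 → sign −
step 1: pivot -2/3 → sign −
step 2: row/col 2 already zero → sign 0
step 3: row/col 3 already zero → sign 0
signature = (0, 2, 2)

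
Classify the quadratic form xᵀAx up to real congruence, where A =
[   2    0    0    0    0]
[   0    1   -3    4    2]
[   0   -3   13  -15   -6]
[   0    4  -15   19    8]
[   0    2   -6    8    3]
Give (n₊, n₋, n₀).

Answer: (4, 1, 0)

Derivation:
step 0: pivot 2 → sign +
step 1: pivot 1 → sign +
step 2: pivot 4 → sign +
step 3: pivot 3/4 → sign +
step 4: pivot -1 → sign −
signature = (4, 1, 0)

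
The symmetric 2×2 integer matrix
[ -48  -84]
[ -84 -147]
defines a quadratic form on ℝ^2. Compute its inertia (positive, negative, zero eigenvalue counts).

step 0: pivot -48 → sign −
step 1: row/col 1 already zero → sign 0
signature = (0, 1, 1)

Answer: (0, 1, 1)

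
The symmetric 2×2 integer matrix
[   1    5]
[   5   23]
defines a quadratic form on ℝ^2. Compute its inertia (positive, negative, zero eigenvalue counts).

step 0: pivot 1 → sign +
step 1: pivot -2 → sign −
signature = (1, 1, 0)

Answer: (1, 1, 0)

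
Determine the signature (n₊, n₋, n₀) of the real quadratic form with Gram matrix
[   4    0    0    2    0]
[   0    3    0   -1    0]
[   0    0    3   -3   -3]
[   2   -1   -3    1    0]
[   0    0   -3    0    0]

Answer: (3, 2, 0)

Derivation:
step 0: pivot 4 → sign +
step 1: pivot 3 → sign +
step 2: pivot 3 → sign +
step 3: pivot -10/3 → sign −
step 4: pivot -3/10 → sign −
signature = (3, 2, 0)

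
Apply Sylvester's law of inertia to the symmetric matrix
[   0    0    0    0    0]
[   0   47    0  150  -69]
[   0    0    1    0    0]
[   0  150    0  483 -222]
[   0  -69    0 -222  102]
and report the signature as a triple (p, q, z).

Answer: (3, 1, 1)

Derivation:
step 0: pivot 47 → sign +
step 1: pivot 1 → sign +
step 2: pivot 201/47 → sign +
step 3: pivot -3/67 → sign −
step 4: row/col 4 already zero → sign 0
signature = (3, 1, 1)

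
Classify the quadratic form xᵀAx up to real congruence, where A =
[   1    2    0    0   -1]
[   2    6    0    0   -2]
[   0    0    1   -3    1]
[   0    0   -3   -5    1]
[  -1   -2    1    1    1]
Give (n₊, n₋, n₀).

Answer: (4, 1, 0)

Derivation:
step 0: pivot 1 → sign +
step 1: pivot 2 → sign +
step 2: pivot 1 → sign +
step 3: pivot -14 → sign −
step 4: pivot 1/7 → sign +
signature = (4, 1, 0)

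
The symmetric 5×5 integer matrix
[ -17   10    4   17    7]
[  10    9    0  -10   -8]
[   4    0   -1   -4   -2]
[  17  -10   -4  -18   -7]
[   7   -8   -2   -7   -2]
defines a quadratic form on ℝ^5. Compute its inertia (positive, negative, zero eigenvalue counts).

step 0: pivot -17 → sign −
step 1: pivot 253/17 → sign +
step 2: pivot -109/253 → sign −
step 3: pivot -1 → sign −
step 4: pivot 3/109 → sign +
signature = (2, 3, 0)

Answer: (2, 3, 0)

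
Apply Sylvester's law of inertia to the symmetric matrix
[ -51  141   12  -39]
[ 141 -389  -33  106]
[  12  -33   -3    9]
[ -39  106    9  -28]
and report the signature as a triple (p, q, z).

Answer: (1, 3, 0)

Derivation:
step 0: pivot -51 → sign −
step 1: pivot 14/17 → sign +
step 2: pivot -3/14 → sign −
step 3: pivot -2 → sign −
signature = (1, 3, 0)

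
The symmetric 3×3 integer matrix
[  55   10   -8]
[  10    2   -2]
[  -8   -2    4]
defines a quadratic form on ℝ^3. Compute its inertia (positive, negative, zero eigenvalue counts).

step 0: pivot 55 → sign +
step 1: pivot 2/11 → sign +
step 2: pivot 6/5 → sign +
signature = (3, 0, 0)

Answer: (3, 0, 0)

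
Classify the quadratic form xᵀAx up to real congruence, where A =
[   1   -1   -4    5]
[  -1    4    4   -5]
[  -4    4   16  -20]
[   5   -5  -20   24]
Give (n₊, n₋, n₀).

step 0: pivot 1 → sign +
step 1: pivot 3 → sign +
step 2: pivot -1 → sign −
step 3: row/col 3 already zero → sign 0
signature = (2, 1, 1)

Answer: (2, 1, 1)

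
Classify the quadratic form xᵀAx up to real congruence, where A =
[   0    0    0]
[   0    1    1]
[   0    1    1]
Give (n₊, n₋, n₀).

step 0: pivot 1 → sign +
step 1: row/col 1 already zero → sign 0
step 2: row/col 2 already zero → sign 0
signature = (1, 0, 2)

Answer: (1, 0, 2)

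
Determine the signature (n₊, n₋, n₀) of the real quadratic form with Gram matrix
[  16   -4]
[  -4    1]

step 0: pivot 16 → sign +
step 1: row/col 1 already zero → sign 0
signature = (1, 0, 1)

Answer: (1, 0, 1)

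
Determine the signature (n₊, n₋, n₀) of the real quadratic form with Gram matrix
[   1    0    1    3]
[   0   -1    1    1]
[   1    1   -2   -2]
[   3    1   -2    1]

Answer: (2, 2, 0)

Derivation:
step 0: pivot 1 → sign +
step 1: pivot -1 → sign −
step 2: pivot -2 → sign −
step 3: pivot 1 → sign +
signature = (2, 2, 0)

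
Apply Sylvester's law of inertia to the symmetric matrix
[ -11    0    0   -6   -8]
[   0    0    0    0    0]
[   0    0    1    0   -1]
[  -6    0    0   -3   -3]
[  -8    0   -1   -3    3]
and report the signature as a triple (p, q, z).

Answer: (3, 1, 1)

Derivation:
step 0: pivot -11 → sign −
step 1: pivot 1 → sign +
step 2: pivot 3/11 → sign +
step 3: pivot 1 → sign +
step 4: row/col 4 already zero → sign 0
signature = (3, 1, 1)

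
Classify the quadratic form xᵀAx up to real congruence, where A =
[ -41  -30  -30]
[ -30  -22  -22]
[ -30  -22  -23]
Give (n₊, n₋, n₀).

Answer: (0, 3, 0)

Derivation:
step 0: pivot -41 → sign −
step 1: pivot -2/41 → sign −
step 2: pivot -1 → sign −
signature = (0, 3, 0)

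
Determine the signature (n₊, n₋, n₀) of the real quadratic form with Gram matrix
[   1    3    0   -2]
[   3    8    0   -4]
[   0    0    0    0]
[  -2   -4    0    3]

Answer: (2, 1, 1)

Derivation:
step 0: pivot 1 → sign +
step 1: pivot -1 → sign −
step 2: pivot 3 → sign +
step 3: row/col 3 already zero → sign 0
signature = (2, 1, 1)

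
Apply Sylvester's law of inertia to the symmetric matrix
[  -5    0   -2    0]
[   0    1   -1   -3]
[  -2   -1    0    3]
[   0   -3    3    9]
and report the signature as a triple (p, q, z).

Answer: (1, 2, 1)

Derivation:
step 0: pivot -5 → sign −
step 1: pivot 1 → sign +
step 2: pivot -1/5 → sign −
step 3: row/col 3 already zero → sign 0
signature = (1, 2, 1)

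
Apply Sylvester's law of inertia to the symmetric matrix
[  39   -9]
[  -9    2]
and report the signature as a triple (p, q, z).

Answer: (1, 1, 0)

Derivation:
step 0: pivot 39 → sign +
step 1: pivot -1/13 → sign −
signature = (1, 1, 0)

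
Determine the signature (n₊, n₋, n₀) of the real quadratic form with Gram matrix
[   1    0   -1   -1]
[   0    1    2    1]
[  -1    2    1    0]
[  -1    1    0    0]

step 0: pivot 1 → sign +
step 1: pivot 1 → sign +
step 2: pivot -4 → sign −
step 3: pivot 1/4 → sign +
signature = (3, 1, 0)

Answer: (3, 1, 0)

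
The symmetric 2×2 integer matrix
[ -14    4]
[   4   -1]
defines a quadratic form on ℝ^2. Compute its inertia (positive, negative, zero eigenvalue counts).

step 0: pivot -14 → sign −
step 1: pivot 1/7 → sign +
signature = (1, 1, 0)

Answer: (1, 1, 0)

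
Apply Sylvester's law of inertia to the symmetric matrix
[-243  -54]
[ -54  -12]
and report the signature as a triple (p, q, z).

step 0: pivot -243 → sign −
step 1: row/col 1 already zero → sign 0
signature = (0, 1, 1)

Answer: (0, 1, 1)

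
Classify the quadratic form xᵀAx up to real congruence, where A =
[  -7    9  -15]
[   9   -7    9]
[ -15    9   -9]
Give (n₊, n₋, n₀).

Answer: (1, 1, 1)

Derivation:
step 0: pivot -7 → sign −
step 1: pivot 32/7 → sign +
step 2: row/col 2 already zero → sign 0
signature = (1, 1, 1)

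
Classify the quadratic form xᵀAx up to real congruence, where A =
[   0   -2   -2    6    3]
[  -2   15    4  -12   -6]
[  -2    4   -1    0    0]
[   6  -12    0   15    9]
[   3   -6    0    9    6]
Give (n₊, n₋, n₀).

step 0: pivot 15 → sign +
step 1: pivot -4/15 → sign −
step 2: pivot 6 → sign +
step 3: pivot 9/2 → sign +
step 4: pivot 1/4 → sign +
signature = (4, 1, 0)

Answer: (4, 1, 0)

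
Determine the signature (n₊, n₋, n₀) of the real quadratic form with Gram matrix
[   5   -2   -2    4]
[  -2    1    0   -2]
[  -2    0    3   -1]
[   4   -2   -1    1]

Answer: (2, 2, 0)

Derivation:
step 0: pivot 5 → sign +
step 1: pivot 1/5 → sign +
step 2: pivot -1 → sign −
step 3: pivot -2 → sign −
signature = (2, 2, 0)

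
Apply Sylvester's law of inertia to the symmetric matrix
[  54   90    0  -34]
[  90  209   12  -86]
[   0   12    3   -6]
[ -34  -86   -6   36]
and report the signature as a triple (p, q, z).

step 0: pivot 54 → sign +
step 1: pivot 59 → sign +
step 2: pivot 33/59 → sign +
step 3: pivot 2/297 → sign +
signature = (4, 0, 0)

Answer: (4, 0, 0)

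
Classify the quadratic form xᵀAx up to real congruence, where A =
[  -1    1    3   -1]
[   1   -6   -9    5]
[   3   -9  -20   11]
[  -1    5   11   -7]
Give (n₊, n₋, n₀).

Answer: (0, 4, 0)

Derivation:
step 0: pivot -1 → sign −
step 1: pivot -5 → sign −
step 2: pivot -19/5 → sign −
step 3: pivot -2/19 → sign −
signature = (0, 4, 0)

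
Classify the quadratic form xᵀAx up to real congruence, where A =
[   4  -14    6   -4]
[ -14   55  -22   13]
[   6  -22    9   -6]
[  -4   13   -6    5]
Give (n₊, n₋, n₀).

step 0: pivot 4 → sign +
step 1: pivot 6 → sign +
step 2: pivot -1/6 → sign −
step 3: pivot 1 → sign +
signature = (3, 1, 0)

Answer: (3, 1, 0)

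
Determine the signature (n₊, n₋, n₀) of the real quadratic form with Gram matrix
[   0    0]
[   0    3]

step 0: pivot 3 → sign +
step 1: row/col 1 already zero → sign 0
signature = (1, 0, 1)

Answer: (1, 0, 1)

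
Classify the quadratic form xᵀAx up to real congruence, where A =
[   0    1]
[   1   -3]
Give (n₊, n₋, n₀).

step 0: pivot -3 → sign −
step 1: pivot 1/3 → sign +
signature = (1, 1, 0)

Answer: (1, 1, 0)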